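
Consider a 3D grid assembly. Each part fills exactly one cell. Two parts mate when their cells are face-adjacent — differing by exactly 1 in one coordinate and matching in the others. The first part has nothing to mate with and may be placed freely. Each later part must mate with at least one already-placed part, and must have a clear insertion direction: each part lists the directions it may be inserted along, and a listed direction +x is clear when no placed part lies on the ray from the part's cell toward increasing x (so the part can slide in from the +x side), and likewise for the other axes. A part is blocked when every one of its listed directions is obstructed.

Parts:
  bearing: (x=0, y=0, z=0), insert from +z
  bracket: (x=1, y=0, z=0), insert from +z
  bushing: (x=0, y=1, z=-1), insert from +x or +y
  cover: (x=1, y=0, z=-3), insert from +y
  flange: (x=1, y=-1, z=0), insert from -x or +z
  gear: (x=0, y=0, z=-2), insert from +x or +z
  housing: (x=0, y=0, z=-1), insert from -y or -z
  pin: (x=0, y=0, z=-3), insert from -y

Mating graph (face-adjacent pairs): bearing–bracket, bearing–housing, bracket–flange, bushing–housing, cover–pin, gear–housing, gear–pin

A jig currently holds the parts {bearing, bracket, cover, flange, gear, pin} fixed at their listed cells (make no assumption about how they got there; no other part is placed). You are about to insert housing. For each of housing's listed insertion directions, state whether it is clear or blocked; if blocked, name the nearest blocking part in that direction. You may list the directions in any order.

-y: ray from housing(0, 0, -1) has no placed part ⇒ clear
-z: nearest on ray is gear@(0, 0, -2) ⇒ blocked

-y: clear; -z: blocked by gear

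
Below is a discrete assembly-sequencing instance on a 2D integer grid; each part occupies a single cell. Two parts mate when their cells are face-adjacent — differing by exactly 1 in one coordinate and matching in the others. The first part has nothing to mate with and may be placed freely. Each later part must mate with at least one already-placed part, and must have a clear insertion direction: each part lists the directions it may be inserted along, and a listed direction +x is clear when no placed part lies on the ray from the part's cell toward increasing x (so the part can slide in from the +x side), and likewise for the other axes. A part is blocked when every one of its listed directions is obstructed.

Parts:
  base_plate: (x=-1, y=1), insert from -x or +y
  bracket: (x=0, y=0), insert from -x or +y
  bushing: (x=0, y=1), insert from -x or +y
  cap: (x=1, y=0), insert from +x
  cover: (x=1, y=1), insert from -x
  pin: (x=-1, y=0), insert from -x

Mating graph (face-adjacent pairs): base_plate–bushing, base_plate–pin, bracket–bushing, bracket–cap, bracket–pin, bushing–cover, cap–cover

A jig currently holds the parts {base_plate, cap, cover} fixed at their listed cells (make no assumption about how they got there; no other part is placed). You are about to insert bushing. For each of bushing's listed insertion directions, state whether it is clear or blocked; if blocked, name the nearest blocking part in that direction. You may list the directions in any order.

-x: nearest on ray is base_plate@(-1, 1) ⇒ blocked
+y: ray from bushing(0, 1) has no placed part ⇒ clear

+y: clear; -x: blocked by base_plate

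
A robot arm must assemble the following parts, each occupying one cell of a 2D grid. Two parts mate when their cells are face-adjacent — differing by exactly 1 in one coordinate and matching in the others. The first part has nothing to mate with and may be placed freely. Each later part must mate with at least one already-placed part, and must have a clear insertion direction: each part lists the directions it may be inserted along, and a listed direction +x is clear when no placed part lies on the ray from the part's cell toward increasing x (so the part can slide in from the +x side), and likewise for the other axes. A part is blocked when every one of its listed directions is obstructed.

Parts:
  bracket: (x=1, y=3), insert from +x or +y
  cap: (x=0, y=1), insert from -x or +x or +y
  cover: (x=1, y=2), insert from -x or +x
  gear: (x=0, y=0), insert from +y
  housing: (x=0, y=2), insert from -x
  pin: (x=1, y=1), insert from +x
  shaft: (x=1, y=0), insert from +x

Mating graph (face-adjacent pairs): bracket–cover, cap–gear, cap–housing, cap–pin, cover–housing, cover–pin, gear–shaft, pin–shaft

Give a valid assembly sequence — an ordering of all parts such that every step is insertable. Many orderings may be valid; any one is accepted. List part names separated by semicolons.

1. pin@(1, 1) [+x clear] — {pin}
2. shaft@(1, 0) [+x clear] — {pin, shaft}
3. cover@(1, 2) [-x clear] — {cover, pin, shaft}
4. bracket@(1, 3) [+x clear] — {bracket, cover, pin, shaft}
5. gear@(0, 0) [+y clear] — {bracket, cover, gear, pin, shaft}
6. housing@(0, 2) [-x clear] — {bracket, cover, gear, housing, pin, shaft}
7. cap@(0, 1) [-x clear] — {bracket, cap, cover, gear, housing, pin, shaft}

pin; shaft; cover; bracket; gear; housing; cap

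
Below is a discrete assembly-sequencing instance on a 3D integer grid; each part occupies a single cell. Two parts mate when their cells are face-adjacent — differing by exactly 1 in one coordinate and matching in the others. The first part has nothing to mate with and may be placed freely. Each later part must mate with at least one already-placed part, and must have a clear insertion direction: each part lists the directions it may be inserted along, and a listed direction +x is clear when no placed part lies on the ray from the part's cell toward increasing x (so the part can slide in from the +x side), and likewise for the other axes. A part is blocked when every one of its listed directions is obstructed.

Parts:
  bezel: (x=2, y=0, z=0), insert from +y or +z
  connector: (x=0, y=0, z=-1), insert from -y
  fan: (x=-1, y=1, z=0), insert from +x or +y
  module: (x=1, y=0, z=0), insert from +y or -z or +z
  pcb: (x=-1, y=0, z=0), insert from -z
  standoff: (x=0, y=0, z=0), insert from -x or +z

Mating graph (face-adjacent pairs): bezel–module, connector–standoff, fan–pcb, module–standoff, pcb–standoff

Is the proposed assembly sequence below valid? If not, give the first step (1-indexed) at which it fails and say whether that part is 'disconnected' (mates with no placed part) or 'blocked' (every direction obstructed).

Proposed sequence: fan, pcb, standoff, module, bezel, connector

1. fan@(-1, 1, 0) [+x clear] — {fan}
2. pcb@(-1, 0, 0) [-z clear] — {fan, pcb}
3. standoff@(0, 0, 0) [+z clear] — {fan, pcb, standoff}
4. module@(1, 0, 0) [+y clear] — {fan, module, pcb, standoff}
5. bezel@(2, 0, 0) [+y clear] — {bezel, fan, module, pcb, standoff}
6. connector@(0, 0, -1) [-y clear] — {bezel, connector, fan, module, pcb, standoff}

Valid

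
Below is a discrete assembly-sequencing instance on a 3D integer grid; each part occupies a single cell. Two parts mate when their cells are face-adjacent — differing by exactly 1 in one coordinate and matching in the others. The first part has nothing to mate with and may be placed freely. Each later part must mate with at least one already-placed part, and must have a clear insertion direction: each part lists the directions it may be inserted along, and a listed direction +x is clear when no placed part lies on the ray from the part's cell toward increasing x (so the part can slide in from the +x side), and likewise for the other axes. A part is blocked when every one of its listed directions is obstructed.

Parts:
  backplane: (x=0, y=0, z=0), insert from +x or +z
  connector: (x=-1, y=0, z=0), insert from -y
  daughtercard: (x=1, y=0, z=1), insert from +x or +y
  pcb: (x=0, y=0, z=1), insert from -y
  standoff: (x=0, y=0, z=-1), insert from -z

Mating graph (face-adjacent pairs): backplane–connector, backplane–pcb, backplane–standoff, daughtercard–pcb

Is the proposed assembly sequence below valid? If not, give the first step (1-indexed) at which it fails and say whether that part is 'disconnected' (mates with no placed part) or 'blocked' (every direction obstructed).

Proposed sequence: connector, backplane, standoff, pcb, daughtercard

Valid

1. connector@(-1, 0, 0) [-y clear] — {connector}
2. backplane@(0, 0, 0) [+x clear] — {backplane, connector}
3. standoff@(0, 0, -1) [-z clear] — {backplane, connector, standoff}
4. pcb@(0, 0, 1) [-y clear] — {backplane, connector, pcb, standoff}
5. daughtercard@(1, 0, 1) [+x clear] — {backplane, connector, daughtercard, pcb, standoff}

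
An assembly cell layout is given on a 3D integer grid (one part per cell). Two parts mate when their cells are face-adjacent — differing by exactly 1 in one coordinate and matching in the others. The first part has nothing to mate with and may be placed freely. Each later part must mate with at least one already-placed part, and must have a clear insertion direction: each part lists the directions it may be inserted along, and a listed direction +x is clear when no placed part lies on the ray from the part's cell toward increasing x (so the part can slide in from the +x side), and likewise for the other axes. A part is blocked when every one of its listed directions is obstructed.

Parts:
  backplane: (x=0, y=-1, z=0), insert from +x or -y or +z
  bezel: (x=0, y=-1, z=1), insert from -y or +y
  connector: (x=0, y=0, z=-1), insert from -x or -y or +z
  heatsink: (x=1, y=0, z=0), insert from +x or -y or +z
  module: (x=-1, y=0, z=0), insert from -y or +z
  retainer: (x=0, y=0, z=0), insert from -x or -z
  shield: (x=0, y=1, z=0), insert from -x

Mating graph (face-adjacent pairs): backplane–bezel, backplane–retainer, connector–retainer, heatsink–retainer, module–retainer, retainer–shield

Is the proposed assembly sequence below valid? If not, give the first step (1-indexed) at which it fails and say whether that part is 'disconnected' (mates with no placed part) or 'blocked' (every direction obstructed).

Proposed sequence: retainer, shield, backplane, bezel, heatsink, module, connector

Valid

1. retainer@(0, 0, 0) [-x clear] — {retainer}
2. shield@(0, 1, 0) [-x clear] — {retainer, shield}
3. backplane@(0, -1, 0) [+x clear] — {backplane, retainer, shield}
4. bezel@(0, -1, 1) [-y clear] — {backplane, bezel, retainer, shield}
5. heatsink@(1, 0, 0) [+x clear] — {backplane, bezel, heatsink, retainer, shield}
6. module@(-1, 0, 0) [-y clear] — {backplane, bezel, heatsink, module, retainer, shield}
7. connector@(0, 0, -1) [-x clear] — {backplane, bezel, connector, heatsink, module, retainer, shield}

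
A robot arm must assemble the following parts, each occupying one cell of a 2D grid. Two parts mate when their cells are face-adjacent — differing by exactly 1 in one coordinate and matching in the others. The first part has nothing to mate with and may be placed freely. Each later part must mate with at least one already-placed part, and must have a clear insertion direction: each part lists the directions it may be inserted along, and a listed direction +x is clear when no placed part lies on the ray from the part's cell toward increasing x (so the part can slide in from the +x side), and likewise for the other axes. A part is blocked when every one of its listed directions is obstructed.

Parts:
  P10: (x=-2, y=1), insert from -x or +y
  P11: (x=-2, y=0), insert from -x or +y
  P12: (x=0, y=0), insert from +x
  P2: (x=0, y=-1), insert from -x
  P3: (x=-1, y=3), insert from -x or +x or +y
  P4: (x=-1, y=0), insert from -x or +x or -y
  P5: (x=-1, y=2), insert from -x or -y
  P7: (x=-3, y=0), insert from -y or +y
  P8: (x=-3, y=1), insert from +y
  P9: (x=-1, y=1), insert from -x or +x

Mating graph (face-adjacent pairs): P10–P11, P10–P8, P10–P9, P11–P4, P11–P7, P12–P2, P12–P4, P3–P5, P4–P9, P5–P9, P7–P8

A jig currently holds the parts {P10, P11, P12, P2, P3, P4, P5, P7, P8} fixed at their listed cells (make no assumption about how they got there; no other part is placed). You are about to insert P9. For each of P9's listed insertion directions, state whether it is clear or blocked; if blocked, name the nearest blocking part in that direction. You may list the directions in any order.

+x: clear; -x: blocked by P10

-x: nearest on ray is P10@(-2, 1) ⇒ blocked
+x: ray from P9(-1, 1) has no placed part ⇒ clear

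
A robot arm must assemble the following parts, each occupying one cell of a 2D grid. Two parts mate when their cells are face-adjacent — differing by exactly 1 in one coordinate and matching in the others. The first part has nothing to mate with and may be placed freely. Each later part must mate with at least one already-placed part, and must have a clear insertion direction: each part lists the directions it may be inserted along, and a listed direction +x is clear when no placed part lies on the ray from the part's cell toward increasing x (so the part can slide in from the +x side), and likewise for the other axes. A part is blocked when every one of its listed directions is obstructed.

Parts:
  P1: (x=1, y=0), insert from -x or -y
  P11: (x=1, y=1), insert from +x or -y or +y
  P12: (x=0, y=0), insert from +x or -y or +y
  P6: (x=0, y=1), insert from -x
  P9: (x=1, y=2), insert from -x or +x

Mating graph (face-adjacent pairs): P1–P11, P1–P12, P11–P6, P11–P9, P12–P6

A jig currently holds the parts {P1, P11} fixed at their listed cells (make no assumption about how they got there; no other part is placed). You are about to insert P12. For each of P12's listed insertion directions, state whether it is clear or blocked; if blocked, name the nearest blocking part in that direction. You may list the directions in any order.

+x: nearest on ray is P1@(1, 0) ⇒ blocked
-y: ray from P12(0, 0) has no placed part ⇒ clear
+y: ray from P12(0, 0) has no placed part ⇒ clear

+x: blocked by P1; +y: clear; -y: clear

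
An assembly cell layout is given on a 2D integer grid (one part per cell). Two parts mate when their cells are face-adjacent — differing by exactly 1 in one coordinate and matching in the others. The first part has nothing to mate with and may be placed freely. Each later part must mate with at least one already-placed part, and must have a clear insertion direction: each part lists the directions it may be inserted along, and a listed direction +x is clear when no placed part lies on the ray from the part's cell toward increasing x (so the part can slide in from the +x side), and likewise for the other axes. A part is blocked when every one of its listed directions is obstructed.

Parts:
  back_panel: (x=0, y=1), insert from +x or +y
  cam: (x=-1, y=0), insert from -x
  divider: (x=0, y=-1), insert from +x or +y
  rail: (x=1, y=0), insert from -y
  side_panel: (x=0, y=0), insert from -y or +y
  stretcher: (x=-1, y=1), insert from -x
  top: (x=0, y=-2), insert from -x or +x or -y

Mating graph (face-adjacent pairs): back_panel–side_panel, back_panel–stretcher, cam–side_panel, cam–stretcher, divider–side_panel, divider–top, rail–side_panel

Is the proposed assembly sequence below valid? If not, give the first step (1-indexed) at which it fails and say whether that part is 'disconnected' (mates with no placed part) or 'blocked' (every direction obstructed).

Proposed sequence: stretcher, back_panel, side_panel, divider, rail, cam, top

1. stretcher@(-1, 1) [-x clear] — {stretcher}
2. back_panel@(0, 1) [+x clear] — {back_panel, stretcher}
3. side_panel@(0, 0) [-y clear] — {back_panel, side_panel, stretcher}
4. divider@(0, -1) [+x clear] — {back_panel, divider, side_panel, stretcher}
5. rail@(1, 0) [-y clear] — {back_panel, divider, rail, side_panel, stretcher}
6. cam@(-1, 0) [-x clear] — {back_panel, cam, divider, rail, side_panel, stretcher}
7. top@(0, -2) [-x clear] — {back_panel, cam, divider, rail, side_panel, stretcher, top}

Valid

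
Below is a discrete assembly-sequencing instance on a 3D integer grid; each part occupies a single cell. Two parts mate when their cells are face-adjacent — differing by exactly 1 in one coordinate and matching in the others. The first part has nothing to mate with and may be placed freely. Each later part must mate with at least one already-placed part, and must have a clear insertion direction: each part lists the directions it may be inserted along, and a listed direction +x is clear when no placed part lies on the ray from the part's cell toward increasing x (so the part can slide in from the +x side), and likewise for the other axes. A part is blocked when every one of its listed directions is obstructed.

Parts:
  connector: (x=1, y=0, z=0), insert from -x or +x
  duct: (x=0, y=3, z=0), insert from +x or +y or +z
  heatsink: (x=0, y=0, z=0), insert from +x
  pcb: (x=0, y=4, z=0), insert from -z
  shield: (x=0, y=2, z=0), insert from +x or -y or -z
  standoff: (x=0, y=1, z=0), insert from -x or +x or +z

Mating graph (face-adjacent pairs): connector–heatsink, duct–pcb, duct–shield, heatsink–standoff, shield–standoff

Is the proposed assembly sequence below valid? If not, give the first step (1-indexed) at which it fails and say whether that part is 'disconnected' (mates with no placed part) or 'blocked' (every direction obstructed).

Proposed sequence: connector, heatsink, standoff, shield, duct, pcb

1. connector@(1, 0, 0) [-x clear] — {connector}
2. heatsink@(0, 0, 0) — +x all obstructed ⇒ blocked

Invalid at step 2 (blocked)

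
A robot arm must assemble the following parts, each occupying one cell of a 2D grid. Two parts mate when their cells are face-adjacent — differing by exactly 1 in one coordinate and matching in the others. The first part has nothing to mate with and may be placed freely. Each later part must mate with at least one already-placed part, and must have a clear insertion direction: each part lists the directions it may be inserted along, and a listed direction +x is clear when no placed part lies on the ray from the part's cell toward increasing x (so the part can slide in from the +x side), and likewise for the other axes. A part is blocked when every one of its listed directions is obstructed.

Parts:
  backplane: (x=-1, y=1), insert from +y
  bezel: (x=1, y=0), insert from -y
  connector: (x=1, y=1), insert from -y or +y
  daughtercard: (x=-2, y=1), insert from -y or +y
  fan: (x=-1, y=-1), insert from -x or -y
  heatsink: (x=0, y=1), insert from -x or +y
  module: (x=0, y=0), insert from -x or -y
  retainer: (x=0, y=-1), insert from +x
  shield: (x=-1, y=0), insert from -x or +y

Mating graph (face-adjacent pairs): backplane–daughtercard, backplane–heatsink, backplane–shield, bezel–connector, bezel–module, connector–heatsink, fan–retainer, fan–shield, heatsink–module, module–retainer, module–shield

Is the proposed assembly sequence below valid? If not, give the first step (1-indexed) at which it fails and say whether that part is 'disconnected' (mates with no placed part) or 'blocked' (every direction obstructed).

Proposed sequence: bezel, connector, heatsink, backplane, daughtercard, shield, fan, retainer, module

1. bezel@(1, 0) [-y clear] — {bezel}
2. connector@(1, 1) [+y clear] — {bezel, connector}
3. heatsink@(0, 1) [-x clear] — {bezel, connector, heatsink}
4. backplane@(-1, 1) [+y clear] — {backplane, bezel, connector, heatsink}
5. daughtercard@(-2, 1) [-y clear] — {backplane, bezel, connector, daughtercard, heatsink}
6. shield@(-1, 0) [-x clear] — {backplane, bezel, connector, daughtercard, heatsink, shield}
7. fan@(-1, -1) [-x clear] — {backplane, bezel, connector, daughtercard, fan, heatsink, shield}
8. retainer@(0, -1) [+x clear] — {backplane, bezel, connector, daughtercard, fan, heatsink, retainer, shield}
9. module@(0, 0) — -x/-y all obstructed ⇒ blocked

Invalid at step 9 (blocked)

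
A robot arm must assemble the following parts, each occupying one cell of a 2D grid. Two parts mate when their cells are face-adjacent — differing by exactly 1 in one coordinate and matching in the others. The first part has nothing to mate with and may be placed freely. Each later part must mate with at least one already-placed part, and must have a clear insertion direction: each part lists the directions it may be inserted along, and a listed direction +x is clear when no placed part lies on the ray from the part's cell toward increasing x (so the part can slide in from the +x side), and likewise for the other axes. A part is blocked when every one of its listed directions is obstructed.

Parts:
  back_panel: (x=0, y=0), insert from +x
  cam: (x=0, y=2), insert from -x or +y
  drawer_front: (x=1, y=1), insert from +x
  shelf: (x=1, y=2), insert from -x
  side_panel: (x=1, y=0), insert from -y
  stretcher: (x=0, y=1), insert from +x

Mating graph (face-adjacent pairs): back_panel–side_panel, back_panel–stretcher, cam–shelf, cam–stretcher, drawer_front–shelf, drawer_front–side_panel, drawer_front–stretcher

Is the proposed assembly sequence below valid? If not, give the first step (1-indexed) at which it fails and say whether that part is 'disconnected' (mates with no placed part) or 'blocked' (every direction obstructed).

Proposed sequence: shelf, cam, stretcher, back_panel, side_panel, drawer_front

Valid

1. shelf@(1, 2) [-x clear] — {shelf}
2. cam@(0, 2) [-x clear] — {cam, shelf}
3. stretcher@(0, 1) [+x clear] — {cam, shelf, stretcher}
4. back_panel@(0, 0) [+x clear] — {back_panel, cam, shelf, stretcher}
5. side_panel@(1, 0) [-y clear] — {back_panel, cam, shelf, side_panel, stretcher}
6. drawer_front@(1, 1) [+x clear] — {back_panel, cam, drawer_front, shelf, side_panel, stretcher}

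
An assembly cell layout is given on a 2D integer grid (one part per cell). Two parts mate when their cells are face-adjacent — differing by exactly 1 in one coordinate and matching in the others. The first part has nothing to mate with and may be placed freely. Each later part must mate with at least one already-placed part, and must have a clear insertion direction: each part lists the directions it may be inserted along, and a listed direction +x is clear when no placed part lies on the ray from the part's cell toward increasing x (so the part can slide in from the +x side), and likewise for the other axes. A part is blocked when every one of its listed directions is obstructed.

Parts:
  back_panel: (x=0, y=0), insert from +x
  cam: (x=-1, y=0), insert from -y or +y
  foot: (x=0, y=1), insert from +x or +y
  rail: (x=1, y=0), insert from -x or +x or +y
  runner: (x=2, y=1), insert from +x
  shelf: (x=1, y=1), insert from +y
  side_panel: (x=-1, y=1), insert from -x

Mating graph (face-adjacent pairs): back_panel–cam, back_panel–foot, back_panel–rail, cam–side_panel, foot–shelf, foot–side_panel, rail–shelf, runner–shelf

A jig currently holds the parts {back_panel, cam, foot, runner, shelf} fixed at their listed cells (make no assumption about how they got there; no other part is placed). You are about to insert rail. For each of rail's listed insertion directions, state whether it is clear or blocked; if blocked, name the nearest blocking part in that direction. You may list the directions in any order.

-x: nearest on ray is back_panel@(0, 0) ⇒ blocked
+x: ray from rail(1, 0) has no placed part ⇒ clear
+y: nearest on ray is shelf@(1, 1) ⇒ blocked

+x: clear; +y: blocked by shelf; -x: blocked by back_panel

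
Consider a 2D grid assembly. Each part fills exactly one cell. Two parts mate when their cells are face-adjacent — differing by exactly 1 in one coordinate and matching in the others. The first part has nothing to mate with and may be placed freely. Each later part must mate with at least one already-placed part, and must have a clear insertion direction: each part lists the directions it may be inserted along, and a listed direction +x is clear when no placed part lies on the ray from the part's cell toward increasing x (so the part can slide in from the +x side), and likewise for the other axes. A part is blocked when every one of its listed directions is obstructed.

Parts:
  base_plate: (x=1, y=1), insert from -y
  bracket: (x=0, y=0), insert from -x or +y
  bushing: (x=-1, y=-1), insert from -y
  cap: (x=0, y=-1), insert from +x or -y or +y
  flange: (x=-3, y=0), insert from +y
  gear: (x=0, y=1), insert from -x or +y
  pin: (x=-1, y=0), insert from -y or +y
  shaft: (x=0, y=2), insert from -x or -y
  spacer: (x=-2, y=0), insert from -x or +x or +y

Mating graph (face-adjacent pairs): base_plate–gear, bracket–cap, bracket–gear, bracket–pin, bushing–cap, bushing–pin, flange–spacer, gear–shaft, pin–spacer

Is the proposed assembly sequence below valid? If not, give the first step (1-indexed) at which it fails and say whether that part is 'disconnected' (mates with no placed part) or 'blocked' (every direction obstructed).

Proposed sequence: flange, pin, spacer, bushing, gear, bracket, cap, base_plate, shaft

Invalid at step 2 (disconnected)

1. flange@(-3, 0) [+y clear] — {flange}
2. pin@(-1, 0) — no placed neighbour ⇒ disconnected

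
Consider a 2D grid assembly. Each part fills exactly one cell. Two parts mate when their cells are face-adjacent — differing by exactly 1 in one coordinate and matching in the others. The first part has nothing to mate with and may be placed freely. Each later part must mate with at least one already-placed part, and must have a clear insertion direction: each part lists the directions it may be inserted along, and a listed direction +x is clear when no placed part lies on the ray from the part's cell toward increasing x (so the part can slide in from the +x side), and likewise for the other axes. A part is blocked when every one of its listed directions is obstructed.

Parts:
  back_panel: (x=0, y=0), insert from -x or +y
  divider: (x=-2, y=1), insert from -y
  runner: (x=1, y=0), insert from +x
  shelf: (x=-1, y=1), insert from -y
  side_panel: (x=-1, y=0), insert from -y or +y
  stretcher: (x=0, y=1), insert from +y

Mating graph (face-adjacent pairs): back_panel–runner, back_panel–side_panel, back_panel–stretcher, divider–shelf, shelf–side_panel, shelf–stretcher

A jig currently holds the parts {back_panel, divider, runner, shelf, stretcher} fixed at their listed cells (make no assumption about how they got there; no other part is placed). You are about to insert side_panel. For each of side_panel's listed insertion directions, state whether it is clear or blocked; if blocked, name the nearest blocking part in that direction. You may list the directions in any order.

+y: blocked by shelf; -y: clear

-y: ray from side_panel(-1, 0) has no placed part ⇒ clear
+y: nearest on ray is shelf@(-1, 1) ⇒ blocked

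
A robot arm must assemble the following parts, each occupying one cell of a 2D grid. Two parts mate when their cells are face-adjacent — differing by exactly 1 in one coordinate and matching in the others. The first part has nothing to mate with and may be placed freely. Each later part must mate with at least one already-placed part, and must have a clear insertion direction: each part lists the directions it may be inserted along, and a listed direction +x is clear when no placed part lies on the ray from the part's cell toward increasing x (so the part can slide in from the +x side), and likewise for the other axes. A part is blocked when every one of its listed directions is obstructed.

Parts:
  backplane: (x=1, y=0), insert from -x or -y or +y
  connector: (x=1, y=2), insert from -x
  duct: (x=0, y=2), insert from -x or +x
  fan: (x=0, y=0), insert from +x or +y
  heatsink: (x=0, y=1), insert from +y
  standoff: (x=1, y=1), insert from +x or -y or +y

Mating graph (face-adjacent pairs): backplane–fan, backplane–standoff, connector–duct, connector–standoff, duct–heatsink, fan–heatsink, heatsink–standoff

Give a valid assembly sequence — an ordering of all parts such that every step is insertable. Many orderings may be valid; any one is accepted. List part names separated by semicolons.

standoff; connector; backplane; fan; heatsink; duct

1. standoff@(1, 1) [+x clear] — {standoff}
2. connector@(1, 2) [-x clear] — {connector, standoff}
3. backplane@(1, 0) [-x clear] — {backplane, connector, standoff}
4. fan@(0, 0) [+y clear] — {backplane, connector, fan, standoff}
5. heatsink@(0, 1) [+y clear] — {backplane, connector, fan, heatsink, standoff}
6. duct@(0, 2) [-x clear] — {backplane, connector, duct, fan, heatsink, standoff}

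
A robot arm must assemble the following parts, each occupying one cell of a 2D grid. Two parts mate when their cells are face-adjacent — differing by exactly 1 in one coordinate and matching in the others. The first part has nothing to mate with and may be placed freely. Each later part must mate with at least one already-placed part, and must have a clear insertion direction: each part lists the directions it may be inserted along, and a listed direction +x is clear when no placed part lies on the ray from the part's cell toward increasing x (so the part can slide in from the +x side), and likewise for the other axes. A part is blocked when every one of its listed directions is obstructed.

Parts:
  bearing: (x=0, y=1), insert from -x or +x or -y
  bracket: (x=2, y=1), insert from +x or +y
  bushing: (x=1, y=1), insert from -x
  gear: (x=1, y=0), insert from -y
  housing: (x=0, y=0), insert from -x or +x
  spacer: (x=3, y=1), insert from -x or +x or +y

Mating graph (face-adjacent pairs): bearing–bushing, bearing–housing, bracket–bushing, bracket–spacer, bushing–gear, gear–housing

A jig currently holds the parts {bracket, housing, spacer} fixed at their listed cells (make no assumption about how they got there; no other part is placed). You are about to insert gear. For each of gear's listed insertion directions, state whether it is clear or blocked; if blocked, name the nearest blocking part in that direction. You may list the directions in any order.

-y: clear

-y: ray from gear(1, 0) has no placed part ⇒ clear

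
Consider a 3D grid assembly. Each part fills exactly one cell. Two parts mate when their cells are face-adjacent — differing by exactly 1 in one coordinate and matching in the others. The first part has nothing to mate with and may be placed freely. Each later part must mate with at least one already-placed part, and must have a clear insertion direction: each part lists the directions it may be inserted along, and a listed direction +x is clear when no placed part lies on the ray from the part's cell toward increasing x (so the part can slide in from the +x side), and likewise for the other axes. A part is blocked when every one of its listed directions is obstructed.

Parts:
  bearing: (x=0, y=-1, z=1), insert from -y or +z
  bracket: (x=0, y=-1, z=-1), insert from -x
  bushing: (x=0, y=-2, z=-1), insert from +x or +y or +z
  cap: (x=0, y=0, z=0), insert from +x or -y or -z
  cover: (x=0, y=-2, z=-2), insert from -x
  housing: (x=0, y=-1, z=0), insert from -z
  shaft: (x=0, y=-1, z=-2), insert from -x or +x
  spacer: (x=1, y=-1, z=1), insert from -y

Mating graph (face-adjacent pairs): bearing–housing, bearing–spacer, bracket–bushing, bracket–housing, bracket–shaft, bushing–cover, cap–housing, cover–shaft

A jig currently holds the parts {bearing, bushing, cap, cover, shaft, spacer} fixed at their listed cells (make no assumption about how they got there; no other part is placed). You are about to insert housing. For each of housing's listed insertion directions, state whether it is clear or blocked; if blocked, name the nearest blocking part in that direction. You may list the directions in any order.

-z: blocked by shaft

-z: nearest on ray is shaft@(0, -1, -2) ⇒ blocked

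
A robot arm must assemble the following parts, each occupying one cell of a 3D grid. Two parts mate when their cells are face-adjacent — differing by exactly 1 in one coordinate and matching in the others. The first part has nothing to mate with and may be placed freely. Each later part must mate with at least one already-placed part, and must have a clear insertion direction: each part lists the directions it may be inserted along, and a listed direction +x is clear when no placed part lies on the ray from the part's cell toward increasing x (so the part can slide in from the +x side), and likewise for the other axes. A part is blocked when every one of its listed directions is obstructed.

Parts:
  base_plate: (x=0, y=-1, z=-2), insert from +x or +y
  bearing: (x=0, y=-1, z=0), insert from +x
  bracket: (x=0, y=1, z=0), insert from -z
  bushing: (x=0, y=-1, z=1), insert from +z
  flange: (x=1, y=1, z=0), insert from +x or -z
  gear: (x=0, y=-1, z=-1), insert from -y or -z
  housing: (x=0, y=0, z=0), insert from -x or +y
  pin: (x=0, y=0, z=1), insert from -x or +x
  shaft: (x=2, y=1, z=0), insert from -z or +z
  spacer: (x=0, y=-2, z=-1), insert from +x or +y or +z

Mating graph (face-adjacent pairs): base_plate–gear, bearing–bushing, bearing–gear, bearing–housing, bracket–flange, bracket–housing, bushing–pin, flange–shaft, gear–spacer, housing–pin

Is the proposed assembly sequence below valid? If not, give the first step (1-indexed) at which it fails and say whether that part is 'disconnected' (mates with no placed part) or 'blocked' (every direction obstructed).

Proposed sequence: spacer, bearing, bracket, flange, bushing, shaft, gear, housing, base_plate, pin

1. spacer@(0, -2, -1) [+x clear] — {spacer}
2. bearing@(0, -1, 0) — no placed neighbour ⇒ disconnected

Invalid at step 2 (disconnected)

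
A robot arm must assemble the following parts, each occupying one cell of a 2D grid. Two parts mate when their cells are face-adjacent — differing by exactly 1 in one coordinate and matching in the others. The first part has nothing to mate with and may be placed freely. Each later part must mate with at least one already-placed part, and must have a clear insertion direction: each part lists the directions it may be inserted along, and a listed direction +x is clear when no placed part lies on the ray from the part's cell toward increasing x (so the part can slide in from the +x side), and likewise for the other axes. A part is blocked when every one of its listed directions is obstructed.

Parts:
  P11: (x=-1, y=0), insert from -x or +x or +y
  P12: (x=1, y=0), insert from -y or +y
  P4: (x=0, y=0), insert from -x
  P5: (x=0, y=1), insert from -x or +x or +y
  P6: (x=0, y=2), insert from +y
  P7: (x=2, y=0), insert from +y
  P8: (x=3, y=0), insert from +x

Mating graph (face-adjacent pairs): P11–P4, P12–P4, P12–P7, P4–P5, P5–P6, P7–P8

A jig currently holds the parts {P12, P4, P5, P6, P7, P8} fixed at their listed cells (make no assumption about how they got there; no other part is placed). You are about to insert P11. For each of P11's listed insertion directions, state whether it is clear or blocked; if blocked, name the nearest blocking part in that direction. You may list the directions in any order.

-x: ray from P11(-1, 0) has no placed part ⇒ clear
+x: nearest on ray is P4@(0, 0) ⇒ blocked
+y: ray from P11(-1, 0) has no placed part ⇒ clear

+x: blocked by P4; +y: clear; -x: clear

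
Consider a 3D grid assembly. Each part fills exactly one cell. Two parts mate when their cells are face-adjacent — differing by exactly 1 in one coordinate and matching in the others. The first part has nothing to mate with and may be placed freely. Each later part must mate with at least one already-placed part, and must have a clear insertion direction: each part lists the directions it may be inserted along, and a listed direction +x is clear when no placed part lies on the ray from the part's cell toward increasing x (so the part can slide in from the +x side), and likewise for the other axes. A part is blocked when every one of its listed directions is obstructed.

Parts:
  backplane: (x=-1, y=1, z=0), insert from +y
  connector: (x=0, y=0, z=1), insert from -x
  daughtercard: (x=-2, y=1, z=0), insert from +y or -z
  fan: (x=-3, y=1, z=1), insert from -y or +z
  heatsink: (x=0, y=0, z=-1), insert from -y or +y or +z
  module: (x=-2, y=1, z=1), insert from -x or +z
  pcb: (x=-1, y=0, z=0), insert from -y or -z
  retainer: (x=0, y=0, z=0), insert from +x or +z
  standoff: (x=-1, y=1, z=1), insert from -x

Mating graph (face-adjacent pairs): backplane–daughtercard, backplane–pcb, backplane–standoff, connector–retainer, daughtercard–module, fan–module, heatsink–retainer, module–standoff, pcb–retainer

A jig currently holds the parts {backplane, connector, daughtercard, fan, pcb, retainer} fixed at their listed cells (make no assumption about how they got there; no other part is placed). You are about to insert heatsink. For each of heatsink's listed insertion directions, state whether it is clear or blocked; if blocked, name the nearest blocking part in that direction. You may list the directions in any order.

-y: ray from heatsink(0, 0, -1) has no placed part ⇒ clear
+y: ray from heatsink(0, 0, -1) has no placed part ⇒ clear
+z: nearest on ray is retainer@(0, 0, 0) ⇒ blocked

+y: clear; +z: blocked by retainer; -y: clear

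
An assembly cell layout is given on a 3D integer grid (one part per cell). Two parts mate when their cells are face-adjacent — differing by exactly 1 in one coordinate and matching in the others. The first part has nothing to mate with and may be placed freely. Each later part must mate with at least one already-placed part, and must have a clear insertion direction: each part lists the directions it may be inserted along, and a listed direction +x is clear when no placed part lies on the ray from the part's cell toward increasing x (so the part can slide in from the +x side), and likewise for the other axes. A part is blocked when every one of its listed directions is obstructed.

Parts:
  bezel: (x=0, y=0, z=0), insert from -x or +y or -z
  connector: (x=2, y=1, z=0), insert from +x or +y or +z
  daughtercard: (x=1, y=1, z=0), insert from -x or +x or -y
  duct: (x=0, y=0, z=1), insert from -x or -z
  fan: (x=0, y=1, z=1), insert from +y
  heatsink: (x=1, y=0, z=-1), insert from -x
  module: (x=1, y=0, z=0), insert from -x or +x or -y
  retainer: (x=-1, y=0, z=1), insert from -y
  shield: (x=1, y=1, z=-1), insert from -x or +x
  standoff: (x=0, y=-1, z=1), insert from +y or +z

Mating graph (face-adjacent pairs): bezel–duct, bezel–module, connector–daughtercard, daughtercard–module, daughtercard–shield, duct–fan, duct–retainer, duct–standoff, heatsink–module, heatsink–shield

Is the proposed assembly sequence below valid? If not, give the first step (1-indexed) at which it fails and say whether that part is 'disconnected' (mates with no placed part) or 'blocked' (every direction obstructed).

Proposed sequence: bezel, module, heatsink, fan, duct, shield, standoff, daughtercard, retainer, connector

Invalid at step 4 (disconnected)

1. bezel@(0, 0, 0) [-x clear] — {bezel}
2. module@(1, 0, 0) [+x clear] — {bezel, module}
3. heatsink@(1, 0, -1) [-x clear] — {bezel, heatsink, module}
4. fan@(0, 1, 1) — no placed neighbour ⇒ disconnected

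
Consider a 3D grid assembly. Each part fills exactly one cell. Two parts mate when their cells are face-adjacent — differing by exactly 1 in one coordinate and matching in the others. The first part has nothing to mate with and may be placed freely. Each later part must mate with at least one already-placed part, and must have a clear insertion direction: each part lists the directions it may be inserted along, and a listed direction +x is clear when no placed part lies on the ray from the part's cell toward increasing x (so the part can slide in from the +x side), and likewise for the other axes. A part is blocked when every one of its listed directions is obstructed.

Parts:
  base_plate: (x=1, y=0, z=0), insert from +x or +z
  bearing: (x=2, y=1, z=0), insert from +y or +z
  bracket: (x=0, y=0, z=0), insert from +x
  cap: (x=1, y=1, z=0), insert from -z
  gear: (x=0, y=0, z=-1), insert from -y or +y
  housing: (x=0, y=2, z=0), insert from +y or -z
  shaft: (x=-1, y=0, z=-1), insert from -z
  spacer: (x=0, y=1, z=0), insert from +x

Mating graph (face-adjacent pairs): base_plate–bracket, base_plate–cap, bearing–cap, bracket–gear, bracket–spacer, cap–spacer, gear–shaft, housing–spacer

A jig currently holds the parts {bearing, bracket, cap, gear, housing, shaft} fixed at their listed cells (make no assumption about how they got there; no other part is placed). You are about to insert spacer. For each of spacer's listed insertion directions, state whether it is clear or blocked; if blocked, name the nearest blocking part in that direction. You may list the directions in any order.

+x: blocked by cap

+x: nearest on ray is cap@(1, 1, 0) ⇒ blocked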